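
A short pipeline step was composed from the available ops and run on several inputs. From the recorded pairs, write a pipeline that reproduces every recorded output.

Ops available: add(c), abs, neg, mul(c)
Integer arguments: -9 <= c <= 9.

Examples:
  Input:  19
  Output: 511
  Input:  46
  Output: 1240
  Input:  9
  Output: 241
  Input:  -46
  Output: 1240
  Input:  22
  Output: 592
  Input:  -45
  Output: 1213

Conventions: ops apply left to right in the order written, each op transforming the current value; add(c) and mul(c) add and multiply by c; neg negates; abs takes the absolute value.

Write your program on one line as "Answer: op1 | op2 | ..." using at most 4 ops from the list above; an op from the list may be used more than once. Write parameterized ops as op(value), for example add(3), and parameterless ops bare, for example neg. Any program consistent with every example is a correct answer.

mul(3) | mul(9) | abs | add(-2)

Check, running the answer program on each example:
  19 -> 57 -> 513 -> 513 -> 511
  46 -> 138 -> 1242 -> 1242 -> 1240
  9 -> 27 -> 243 -> 243 -> 241
  -46 -> -138 -> -1242 -> 1242 -> 1240
  22 -> 66 -> 594 -> 594 -> 592
  -45 -> -135 -> -1215 -> 1215 -> 1213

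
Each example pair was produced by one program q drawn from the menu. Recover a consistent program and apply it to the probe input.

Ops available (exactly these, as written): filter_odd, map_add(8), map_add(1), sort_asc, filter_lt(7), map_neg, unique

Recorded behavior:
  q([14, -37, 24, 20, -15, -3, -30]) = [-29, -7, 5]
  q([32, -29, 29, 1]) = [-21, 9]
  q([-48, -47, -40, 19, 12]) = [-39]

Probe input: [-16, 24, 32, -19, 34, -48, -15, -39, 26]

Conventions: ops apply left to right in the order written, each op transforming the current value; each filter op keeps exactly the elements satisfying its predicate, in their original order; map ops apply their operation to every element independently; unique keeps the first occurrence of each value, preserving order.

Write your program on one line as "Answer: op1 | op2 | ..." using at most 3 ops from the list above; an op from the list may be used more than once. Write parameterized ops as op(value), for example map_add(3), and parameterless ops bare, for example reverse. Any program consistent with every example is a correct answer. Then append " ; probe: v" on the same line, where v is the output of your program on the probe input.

filter_odd | filter_lt(7) | map_add(8) ; probe: [-11, -7, -31]

Check, running the answer program on each example:
  [14, -37, 24, 20, -15, -3, -30] -> [-37, -15, -3] -> [-37, -15, -3] -> [-29, -7, 5]
  [32, -29, 29, 1] -> [-29, 29, 1] -> [-29, 1] -> [-21, 9]
  [-48, -47, -40, 19, 12] -> [-47, 19] -> [-47] -> [-39]
  probe: [-16, 24, 32, -19, 34, -48, -15, -39, 26] -> [-19, -15, -39] -> [-19, -15, -39] -> [-11, -7, -31]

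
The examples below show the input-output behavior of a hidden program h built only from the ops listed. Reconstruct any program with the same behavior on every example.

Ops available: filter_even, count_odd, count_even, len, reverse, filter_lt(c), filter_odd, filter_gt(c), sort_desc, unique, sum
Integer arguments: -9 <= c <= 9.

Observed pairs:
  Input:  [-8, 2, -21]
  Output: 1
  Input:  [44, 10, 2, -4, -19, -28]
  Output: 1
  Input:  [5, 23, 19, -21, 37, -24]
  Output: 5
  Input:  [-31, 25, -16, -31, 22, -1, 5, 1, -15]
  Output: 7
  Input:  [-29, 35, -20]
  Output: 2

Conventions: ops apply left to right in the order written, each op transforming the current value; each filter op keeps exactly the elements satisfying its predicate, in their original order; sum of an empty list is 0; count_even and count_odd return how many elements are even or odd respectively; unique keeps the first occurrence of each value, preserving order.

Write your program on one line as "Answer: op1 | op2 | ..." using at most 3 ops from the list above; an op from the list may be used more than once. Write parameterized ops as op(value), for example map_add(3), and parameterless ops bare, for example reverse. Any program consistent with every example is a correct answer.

filter_odd | len

Check, running the answer program on each example:
  [-8, 2, -21] -> [-21] -> 1
  [44, 10, 2, -4, -19, -28] -> [-19] -> 1
  [5, 23, 19, -21, 37, -24] -> [5, 23, 19, -21, 37] -> 5
  [-31, 25, -16, -31, 22, -1, 5, 1, -15] -> [-31, 25, -31, -1, 5, 1, -15] -> 7
  [-29, 35, -20] -> [-29, 35] -> 2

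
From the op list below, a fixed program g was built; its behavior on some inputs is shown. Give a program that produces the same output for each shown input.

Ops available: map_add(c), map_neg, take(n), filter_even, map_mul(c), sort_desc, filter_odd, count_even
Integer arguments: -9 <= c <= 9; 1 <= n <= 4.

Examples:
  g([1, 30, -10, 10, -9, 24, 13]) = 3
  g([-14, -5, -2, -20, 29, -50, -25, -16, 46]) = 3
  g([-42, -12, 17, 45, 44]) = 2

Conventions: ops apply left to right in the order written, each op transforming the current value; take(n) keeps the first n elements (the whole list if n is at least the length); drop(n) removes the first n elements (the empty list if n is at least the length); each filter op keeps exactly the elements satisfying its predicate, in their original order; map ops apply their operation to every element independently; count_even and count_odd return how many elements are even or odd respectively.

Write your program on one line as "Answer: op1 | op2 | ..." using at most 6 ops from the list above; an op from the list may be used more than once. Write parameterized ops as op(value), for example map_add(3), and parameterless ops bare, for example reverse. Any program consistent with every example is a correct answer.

sort_desc | map_neg | map_add(6) | map_add(9) | count_even

Check, running the answer program on each example:
  [1, 30, -10, 10, -9, 24, 13] -> [30, 24, 13, 10, 1, -9, -10] -> [-30, -24, -13, -10, -1, 9, 10] -> [-24, -18, -7, -4, 5, 15, 16] -> [-15, -9, 2, 5, 14, 24, 25] -> 3
  [-14, -5, -2, -20, 29, -50, -25, -16, 46] -> [46, 29, -2, -5, -14, -16, -20, -25, -50] -> [-46, -29, 2, 5, 14, 16, 20, 25, 50] -> [-40, -23, 8, 11, 20, 22, 26, 31, 56] -> [-31, -14, 17, 20, 29, 31, 35, 40, 65] -> 3
  [-42, -12, 17, 45, 44] -> [45, 44, 17, -12, -42] -> [-45, -44, -17, 12, 42] -> [-39, -38, -11, 18, 48] -> [-30, -29, -2, 27, 57] -> 2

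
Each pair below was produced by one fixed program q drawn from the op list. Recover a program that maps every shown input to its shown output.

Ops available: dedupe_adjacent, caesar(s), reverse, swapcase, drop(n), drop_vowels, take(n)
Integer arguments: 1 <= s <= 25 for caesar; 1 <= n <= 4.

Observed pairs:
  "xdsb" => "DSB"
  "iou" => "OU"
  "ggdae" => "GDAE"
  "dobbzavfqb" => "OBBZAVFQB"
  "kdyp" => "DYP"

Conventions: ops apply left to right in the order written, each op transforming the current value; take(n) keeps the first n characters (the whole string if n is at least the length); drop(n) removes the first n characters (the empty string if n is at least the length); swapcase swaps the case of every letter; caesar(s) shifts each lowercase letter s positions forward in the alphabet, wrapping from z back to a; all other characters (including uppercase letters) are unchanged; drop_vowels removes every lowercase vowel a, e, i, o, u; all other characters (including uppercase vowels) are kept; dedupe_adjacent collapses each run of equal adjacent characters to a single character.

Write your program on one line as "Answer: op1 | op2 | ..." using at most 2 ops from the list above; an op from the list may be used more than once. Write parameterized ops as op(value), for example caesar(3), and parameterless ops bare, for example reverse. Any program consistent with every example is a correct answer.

drop(1) | swapcase

Check, running the answer program on each example:
  "xdsb" -> "dsb" -> "DSB"
  "iou" -> "ou" -> "OU"
  "ggdae" -> "gdae" -> "GDAE"
  "dobbzavfqb" -> "obbzavfqb" -> "OBBZAVFQB"
  "kdyp" -> "dyp" -> "DYP"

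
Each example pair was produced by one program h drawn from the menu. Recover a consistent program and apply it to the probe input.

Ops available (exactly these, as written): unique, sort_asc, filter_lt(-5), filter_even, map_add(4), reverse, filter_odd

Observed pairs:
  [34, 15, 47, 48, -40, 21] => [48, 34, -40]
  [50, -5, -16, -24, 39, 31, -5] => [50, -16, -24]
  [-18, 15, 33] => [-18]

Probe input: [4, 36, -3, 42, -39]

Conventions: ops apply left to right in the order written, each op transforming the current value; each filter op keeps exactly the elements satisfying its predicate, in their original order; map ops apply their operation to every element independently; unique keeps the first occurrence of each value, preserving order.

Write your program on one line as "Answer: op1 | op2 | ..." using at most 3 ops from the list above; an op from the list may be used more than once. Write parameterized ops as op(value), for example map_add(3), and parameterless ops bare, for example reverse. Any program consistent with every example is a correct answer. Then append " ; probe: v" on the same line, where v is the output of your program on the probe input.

filter_even | sort_asc | reverse ; probe: [42, 36, 4]

Check, running the answer program on each example:
  [34, 15, 47, 48, -40, 21] -> [34, 48, -40] -> [-40, 34, 48] -> [48, 34, -40]
  [50, -5, -16, -24, 39, 31, -5] -> [50, -16, -24] -> [-24, -16, 50] -> [50, -16, -24]
  [-18, 15, 33] -> [-18] -> [-18] -> [-18]
  probe: [4, 36, -3, 42, -39] -> [4, 36, 42] -> [4, 36, 42] -> [42, 36, 4]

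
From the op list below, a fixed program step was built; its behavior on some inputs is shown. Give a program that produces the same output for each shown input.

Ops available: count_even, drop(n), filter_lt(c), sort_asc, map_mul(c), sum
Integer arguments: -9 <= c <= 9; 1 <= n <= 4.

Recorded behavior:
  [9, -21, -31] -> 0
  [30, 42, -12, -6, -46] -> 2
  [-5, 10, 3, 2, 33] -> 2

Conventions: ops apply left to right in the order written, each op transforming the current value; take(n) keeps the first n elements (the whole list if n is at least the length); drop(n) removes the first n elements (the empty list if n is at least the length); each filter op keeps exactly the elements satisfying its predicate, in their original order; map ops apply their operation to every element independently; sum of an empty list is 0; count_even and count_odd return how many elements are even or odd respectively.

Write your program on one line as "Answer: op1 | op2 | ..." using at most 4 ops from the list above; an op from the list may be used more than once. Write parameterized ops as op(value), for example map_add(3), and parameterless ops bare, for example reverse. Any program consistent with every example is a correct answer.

map_mul(-1) | filter_lt(8) | filter_lt(1) | count_even

Check, running the answer program on each example:
  [9, -21, -31] -> [-9, 21, 31] -> [-9] -> [-9] -> 0
  [30, 42, -12, -6, -46] -> [-30, -42, 12, 6, 46] -> [-30, -42, 6] -> [-30, -42] -> 2
  [-5, 10, 3, 2, 33] -> [5, -10, -3, -2, -33] -> [5, -10, -3, -2, -33] -> [-10, -3, -2, -33] -> 2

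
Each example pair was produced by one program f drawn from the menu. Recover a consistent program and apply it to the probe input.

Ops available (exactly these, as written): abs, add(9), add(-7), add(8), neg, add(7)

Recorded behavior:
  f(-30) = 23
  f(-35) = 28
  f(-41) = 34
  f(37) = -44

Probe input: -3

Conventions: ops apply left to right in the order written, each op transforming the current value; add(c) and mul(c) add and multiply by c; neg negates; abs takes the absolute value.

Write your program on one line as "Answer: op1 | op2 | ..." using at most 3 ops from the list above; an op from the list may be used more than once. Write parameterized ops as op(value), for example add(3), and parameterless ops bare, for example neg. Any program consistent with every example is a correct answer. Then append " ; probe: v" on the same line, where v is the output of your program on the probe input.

neg | add(-7) ; probe: -4

Check, running the answer program on each example:
  -30 -> 30 -> 23
  -35 -> 35 -> 28
  -41 -> 41 -> 34
  37 -> -37 -> -44
  probe: -3 -> 3 -> -4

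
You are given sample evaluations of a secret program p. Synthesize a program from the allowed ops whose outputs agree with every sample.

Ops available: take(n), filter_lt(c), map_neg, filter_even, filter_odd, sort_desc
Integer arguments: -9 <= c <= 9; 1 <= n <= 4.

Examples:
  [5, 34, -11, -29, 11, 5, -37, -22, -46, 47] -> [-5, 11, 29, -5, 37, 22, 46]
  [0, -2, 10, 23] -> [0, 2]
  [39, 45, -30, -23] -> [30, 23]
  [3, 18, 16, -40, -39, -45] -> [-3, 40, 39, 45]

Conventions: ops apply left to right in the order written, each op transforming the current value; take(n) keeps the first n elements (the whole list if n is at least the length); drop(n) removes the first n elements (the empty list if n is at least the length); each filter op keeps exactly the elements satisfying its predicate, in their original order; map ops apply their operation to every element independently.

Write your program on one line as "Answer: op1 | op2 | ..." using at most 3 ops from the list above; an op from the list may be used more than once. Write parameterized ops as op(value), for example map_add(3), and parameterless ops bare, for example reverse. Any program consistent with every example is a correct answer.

filter_lt(9) | map_neg

Check, running the answer program on each example:
  [5, 34, -11, -29, 11, 5, -37, -22, -46, 47] -> [5, -11, -29, 5, -37, -22, -46] -> [-5, 11, 29, -5, 37, 22, 46]
  [0, -2, 10, 23] -> [0, -2] -> [0, 2]
  [39, 45, -30, -23] -> [-30, -23] -> [30, 23]
  [3, 18, 16, -40, -39, -45] -> [3, -40, -39, -45] -> [-3, 40, 39, 45]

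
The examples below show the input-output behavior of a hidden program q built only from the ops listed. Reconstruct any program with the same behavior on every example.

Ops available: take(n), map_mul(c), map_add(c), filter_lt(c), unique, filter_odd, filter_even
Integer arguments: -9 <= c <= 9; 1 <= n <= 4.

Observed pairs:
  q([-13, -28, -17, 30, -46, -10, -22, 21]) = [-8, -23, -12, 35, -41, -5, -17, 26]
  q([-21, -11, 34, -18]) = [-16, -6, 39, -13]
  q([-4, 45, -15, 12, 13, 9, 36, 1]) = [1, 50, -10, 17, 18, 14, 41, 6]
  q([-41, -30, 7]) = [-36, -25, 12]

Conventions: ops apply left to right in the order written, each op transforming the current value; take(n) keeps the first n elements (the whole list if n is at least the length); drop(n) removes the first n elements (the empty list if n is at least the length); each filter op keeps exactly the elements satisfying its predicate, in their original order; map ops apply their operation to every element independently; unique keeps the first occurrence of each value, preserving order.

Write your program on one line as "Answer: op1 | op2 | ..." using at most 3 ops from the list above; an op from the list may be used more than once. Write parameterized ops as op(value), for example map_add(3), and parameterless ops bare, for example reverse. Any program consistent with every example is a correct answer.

map_add(8) | map_add(-3)

Check, running the answer program on each example:
  [-13, -28, -17, 30, -46, -10, -22, 21] -> [-5, -20, -9, 38, -38, -2, -14, 29] -> [-8, -23, -12, 35, -41, -5, -17, 26]
  [-21, -11, 34, -18] -> [-13, -3, 42, -10] -> [-16, -6, 39, -13]
  [-4, 45, -15, 12, 13, 9, 36, 1] -> [4, 53, -7, 20, 21, 17, 44, 9] -> [1, 50, -10, 17, 18, 14, 41, 6]
  [-41, -30, 7] -> [-33, -22, 15] -> [-36, -25, 12]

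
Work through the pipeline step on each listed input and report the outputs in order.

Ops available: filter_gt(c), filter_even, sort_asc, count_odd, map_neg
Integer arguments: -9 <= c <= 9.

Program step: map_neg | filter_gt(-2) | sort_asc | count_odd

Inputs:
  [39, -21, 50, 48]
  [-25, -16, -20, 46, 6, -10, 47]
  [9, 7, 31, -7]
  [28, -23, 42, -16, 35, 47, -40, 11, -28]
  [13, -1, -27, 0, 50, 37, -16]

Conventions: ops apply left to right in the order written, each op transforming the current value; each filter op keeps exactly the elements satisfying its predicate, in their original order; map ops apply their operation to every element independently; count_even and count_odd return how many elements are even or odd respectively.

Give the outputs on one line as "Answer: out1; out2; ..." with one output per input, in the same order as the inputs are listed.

1; 1; 1; 1; 2

Execution, op by op:
  [39, -21, 50, 48] -> [-39, 21, -50, -48] -> [21] -> [21] -> 1
  [-25, -16, -20, 46, 6, -10, 47] -> [25, 16, 20, -46, -6, 10, -47] -> [25, 16, 20, 10] -> [10, 16, 20, 25] -> 1
  [9, 7, 31, -7] -> [-9, -7, -31, 7] -> [7] -> [7] -> 1
  [28, -23, 42, -16, 35, 47, -40, 11, -28] -> [-28, 23, -42, 16, -35, -47, 40, -11, 28] -> [23, 16, 40, 28] -> [16, 23, 28, 40] -> 1
  [13, -1, -27, 0, 50, 37, -16] -> [-13, 1, 27, 0, -50, -37, 16] -> [1, 27, 0, 16] -> [0, 1, 16, 27] -> 2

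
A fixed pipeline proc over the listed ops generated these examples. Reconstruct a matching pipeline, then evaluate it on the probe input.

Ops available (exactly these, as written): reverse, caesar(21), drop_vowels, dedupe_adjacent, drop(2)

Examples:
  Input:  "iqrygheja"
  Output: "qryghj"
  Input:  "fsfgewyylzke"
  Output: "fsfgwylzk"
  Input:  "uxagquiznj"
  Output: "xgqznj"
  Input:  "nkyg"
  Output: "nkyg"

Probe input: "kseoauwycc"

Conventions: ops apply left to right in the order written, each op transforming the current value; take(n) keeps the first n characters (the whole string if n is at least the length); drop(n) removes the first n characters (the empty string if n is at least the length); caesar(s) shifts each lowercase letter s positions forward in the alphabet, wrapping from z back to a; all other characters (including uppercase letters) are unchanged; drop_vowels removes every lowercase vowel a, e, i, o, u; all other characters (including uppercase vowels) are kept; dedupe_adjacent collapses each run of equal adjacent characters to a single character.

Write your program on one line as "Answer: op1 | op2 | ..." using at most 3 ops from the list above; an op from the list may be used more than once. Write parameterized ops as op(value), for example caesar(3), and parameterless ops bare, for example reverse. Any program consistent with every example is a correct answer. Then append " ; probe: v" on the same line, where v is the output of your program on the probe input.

dedupe_adjacent | drop_vowels ; probe: "kswyc"

Check, running the answer program on each example:
  "iqrygheja" -> "iqrygheja" -> "qryghj"
  "fsfgewyylzke" -> "fsfgewylzke" -> "fsfgwylzk"
  "uxagquiznj" -> "uxagquiznj" -> "xgqznj"
  "nkyg" -> "nkyg" -> "nkyg"
  probe: "kseoauwycc" -> "kseoauwyc" -> "kswyc"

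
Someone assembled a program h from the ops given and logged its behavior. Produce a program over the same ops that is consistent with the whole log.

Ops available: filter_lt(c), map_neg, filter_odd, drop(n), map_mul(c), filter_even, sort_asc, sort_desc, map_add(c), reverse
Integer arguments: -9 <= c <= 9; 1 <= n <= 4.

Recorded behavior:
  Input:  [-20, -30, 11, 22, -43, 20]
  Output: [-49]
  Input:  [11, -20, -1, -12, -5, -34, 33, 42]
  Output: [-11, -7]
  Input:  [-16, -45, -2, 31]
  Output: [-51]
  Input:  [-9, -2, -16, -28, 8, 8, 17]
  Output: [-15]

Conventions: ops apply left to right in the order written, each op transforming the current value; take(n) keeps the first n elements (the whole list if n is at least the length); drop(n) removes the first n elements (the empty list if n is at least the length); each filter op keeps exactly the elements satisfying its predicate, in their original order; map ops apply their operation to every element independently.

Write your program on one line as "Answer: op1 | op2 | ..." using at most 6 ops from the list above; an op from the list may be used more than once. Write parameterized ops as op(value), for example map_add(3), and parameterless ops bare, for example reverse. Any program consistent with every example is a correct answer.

reverse | map_add(-6) | filter_lt(4) | sort_asc | filter_odd

Check, running the answer program on each example:
  [-20, -30, 11, 22, -43, 20] -> [20, -43, 22, 11, -30, -20] -> [14, -49, 16, 5, -36, -26] -> [-49, -36, -26] -> [-49, -36, -26] -> [-49]
  [11, -20, -1, -12, -5, -34, 33, 42] -> [42, 33, -34, -5, -12, -1, -20, 11] -> [36, 27, -40, -11, -18, -7, -26, 5] -> [-40, -11, -18, -7, -26] -> [-40, -26, -18, -11, -7] -> [-11, -7]
  [-16, -45, -2, 31] -> [31, -2, -45, -16] -> [25, -8, -51, -22] -> [-8, -51, -22] -> [-51, -22, -8] -> [-51]
  [-9, -2, -16, -28, 8, 8, 17] -> [17, 8, 8, -28, -16, -2, -9] -> [11, 2, 2, -34, -22, -8, -15] -> [2, 2, -34, -22, -8, -15] -> [-34, -22, -15, -8, 2, 2] -> [-15]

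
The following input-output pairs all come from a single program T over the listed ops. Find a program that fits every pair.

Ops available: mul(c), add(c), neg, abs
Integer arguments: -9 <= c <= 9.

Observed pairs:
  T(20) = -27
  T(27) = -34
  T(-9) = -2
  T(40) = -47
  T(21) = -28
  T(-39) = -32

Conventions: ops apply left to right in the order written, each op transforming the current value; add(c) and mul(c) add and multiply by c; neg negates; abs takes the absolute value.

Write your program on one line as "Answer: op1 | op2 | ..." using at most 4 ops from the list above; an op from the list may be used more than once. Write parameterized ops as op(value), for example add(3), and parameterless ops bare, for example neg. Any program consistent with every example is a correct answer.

add(7) | abs | neg

Check, running the answer program on each example:
  20 -> 27 -> 27 -> -27
  27 -> 34 -> 34 -> -34
  -9 -> -2 -> 2 -> -2
  40 -> 47 -> 47 -> -47
  21 -> 28 -> 28 -> -28
  -39 -> -32 -> 32 -> -32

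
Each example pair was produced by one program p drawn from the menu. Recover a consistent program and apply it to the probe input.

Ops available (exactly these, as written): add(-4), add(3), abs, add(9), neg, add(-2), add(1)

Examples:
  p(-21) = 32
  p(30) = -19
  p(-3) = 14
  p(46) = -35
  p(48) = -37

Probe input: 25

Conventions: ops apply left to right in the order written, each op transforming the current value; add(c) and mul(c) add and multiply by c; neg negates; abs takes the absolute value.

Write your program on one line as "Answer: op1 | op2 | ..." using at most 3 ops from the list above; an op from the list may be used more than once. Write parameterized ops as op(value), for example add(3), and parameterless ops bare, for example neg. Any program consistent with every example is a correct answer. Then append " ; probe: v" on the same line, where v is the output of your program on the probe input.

add(-2) | neg | add(9) ; probe: -14

Check, running the answer program on each example:
  -21 -> -23 -> 23 -> 32
  30 -> 28 -> -28 -> -19
  -3 -> -5 -> 5 -> 14
  46 -> 44 -> -44 -> -35
  48 -> 46 -> -46 -> -37
  probe: 25 -> 23 -> -23 -> -14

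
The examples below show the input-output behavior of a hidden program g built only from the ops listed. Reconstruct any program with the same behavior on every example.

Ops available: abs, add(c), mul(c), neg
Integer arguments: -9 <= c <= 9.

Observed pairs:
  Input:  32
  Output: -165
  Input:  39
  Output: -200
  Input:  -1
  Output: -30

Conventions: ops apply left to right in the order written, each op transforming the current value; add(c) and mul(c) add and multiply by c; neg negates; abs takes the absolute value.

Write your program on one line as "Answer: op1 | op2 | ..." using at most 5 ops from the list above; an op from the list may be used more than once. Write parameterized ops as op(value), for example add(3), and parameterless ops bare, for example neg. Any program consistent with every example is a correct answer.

add(-2) | abs | add(3) | mul(-5)

Check, running the answer program on each example:
  32 -> 30 -> 30 -> 33 -> -165
  39 -> 37 -> 37 -> 40 -> -200
  -1 -> -3 -> 3 -> 6 -> -30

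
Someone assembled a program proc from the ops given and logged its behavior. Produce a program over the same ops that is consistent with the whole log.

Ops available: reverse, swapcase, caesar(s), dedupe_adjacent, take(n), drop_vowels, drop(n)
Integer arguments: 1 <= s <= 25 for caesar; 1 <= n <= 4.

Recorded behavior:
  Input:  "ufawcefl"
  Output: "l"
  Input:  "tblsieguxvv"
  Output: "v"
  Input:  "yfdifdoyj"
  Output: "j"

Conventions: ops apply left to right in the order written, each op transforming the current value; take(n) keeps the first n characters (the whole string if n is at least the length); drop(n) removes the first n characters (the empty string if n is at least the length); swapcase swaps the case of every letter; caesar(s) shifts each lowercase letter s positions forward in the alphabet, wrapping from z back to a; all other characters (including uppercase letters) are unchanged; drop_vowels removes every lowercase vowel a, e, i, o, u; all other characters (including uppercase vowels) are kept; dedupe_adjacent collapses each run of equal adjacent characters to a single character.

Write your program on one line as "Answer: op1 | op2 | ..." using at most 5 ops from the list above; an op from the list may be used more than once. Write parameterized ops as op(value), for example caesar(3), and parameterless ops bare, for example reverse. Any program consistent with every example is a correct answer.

dedupe_adjacent | reverse | take(2) | take(1)

Check, running the answer program on each example:
  "ufawcefl" -> "ufawcefl" -> "lfecwafu" -> "lf" -> "l"
  "tblsieguxvv" -> "tblsieguxv" -> "vxugeislbt" -> "vx" -> "v"
  "yfdifdoyj" -> "yfdifdoyj" -> "jyodfidfy" -> "jy" -> "j"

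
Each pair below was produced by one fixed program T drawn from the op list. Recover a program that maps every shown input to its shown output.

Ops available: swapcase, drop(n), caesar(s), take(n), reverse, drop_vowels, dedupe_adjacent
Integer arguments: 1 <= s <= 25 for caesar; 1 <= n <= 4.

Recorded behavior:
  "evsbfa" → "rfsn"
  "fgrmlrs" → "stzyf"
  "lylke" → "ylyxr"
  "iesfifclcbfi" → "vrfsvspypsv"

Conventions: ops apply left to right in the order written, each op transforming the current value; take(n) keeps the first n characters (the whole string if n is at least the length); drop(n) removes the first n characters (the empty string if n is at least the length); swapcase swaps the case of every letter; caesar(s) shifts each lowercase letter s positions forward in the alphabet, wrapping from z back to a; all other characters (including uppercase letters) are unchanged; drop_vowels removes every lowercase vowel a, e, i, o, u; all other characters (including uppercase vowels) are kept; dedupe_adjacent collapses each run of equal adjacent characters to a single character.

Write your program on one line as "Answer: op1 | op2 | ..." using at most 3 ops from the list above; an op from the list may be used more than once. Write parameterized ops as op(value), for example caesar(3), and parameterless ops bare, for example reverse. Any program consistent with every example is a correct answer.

caesar(13) | drop_vowels

Check, running the answer program on each example:
  "evsbfa" -> "rifosn" -> "rfsn"
  "fgrmlrs" -> "stezyef" -> "stzyf"
  "lylke" -> "ylyxr" -> "ylyxr"
  "iesfifclcbfi" -> "vrfsvspyposv" -> "vrfsvspypsv"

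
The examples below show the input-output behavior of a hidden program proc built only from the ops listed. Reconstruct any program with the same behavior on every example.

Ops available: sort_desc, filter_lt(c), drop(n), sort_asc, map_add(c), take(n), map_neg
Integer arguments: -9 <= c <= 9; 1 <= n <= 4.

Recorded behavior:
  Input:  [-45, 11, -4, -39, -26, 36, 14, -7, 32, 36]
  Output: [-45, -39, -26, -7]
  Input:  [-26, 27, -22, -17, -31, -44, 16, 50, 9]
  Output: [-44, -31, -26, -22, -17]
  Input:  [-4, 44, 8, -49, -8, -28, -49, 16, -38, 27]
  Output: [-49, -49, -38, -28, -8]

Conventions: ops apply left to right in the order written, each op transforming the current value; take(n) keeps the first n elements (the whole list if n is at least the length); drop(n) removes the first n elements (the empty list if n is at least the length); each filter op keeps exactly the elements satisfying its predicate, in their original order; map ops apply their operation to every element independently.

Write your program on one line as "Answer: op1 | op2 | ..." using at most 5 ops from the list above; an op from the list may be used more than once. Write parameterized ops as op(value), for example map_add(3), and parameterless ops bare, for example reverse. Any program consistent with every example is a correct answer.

filter_lt(-1) | map_neg | sort_desc | map_neg | filter_lt(-5)

Check, running the answer program on each example:
  [-45, 11, -4, -39, -26, 36, 14, -7, 32, 36] -> [-45, -4, -39, -26, -7] -> [45, 4, 39, 26, 7] -> [45, 39, 26, 7, 4] -> [-45, -39, -26, -7, -4] -> [-45, -39, -26, -7]
  [-26, 27, -22, -17, -31, -44, 16, 50, 9] -> [-26, -22, -17, -31, -44] -> [26, 22, 17, 31, 44] -> [44, 31, 26, 22, 17] -> [-44, -31, -26, -22, -17] -> [-44, -31, -26, -22, -17]
  [-4, 44, 8, -49, -8, -28, -49, 16, -38, 27] -> [-4, -49, -8, -28, -49, -38] -> [4, 49, 8, 28, 49, 38] -> [49, 49, 38, 28, 8, 4] -> [-49, -49, -38, -28, -8, -4] -> [-49, -49, -38, -28, -8]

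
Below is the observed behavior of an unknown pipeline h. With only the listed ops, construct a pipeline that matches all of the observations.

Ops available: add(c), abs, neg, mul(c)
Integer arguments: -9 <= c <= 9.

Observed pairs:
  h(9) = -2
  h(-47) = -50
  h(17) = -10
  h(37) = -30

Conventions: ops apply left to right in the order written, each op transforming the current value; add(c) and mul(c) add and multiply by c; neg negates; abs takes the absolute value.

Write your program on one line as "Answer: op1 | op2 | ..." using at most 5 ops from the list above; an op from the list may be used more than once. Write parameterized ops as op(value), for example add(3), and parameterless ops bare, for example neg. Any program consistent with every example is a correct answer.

add(-5) | abs | add(-2) | neg

Check, running the answer program on each example:
  9 -> 4 -> 4 -> 2 -> -2
  -47 -> -52 -> 52 -> 50 -> -50
  17 -> 12 -> 12 -> 10 -> -10
  37 -> 32 -> 32 -> 30 -> -30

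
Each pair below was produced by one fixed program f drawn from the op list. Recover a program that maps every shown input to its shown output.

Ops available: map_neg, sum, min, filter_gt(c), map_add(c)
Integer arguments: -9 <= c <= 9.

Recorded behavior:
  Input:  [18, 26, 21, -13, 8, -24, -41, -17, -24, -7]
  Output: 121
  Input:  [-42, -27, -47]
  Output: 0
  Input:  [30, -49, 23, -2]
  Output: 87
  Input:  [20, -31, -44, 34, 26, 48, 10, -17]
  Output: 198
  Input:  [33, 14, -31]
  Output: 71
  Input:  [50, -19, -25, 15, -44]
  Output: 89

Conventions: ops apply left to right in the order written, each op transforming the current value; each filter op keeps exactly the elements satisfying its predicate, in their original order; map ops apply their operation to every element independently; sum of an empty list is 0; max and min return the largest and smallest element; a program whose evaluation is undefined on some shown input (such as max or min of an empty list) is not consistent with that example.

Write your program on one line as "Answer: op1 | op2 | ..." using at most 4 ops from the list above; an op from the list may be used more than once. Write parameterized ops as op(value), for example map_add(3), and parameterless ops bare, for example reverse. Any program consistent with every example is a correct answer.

map_add(9) | map_add(3) | filter_gt(9) | sum

Check, running the answer program on each example:
  [18, 26, 21, -13, 8, -24, -41, -17, -24, -7] -> [27, 35, 30, -4, 17, -15, -32, -8, -15, 2] -> [30, 38, 33, -1, 20, -12, -29, -5, -12, 5] -> [30, 38, 33, 20] -> 121
  [-42, -27, -47] -> [-33, -18, -38] -> [-30, -15, -35] -> [] -> 0
  [30, -49, 23, -2] -> [39, -40, 32, 7] -> [42, -37, 35, 10] -> [42, 35, 10] -> 87
  [20, -31, -44, 34, 26, 48, 10, -17] -> [29, -22, -35, 43, 35, 57, 19, -8] -> [32, -19, -32, 46, 38, 60, 22, -5] -> [32, 46, 38, 60, 22] -> 198
  [33, 14, -31] -> [42, 23, -22] -> [45, 26, -19] -> [45, 26] -> 71
  [50, -19, -25, 15, -44] -> [59, -10, -16, 24, -35] -> [62, -7, -13, 27, -32] -> [62, 27] -> 89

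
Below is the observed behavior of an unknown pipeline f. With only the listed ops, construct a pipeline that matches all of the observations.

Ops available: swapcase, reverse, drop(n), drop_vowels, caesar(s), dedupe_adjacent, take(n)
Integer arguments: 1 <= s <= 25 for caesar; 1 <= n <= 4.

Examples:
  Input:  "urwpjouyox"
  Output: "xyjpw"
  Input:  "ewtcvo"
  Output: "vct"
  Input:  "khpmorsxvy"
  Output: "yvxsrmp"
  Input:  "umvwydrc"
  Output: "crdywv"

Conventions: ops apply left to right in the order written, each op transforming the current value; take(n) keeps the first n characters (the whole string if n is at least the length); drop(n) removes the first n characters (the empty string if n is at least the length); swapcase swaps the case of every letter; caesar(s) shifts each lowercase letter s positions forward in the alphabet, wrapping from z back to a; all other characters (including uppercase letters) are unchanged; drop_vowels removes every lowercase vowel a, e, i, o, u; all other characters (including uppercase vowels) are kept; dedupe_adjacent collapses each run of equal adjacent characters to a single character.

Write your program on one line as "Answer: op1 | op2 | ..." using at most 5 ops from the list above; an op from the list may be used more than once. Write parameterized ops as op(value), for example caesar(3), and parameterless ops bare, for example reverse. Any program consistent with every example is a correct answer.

drop(2) | swapcase | reverse | swapcase | drop_vowels

Check, running the answer program on each example:
  "urwpjouyox" -> "wpjouyox" -> "WPJOUYOX" -> "XOYUOJPW" -> "xoyuojpw" -> "xyjpw"
  "ewtcvo" -> "tcvo" -> "TCVO" -> "OVCT" -> "ovct" -> "vct"
  "khpmorsxvy" -> "pmorsxvy" -> "PMORSXVY" -> "YVXSROMP" -> "yvxsromp" -> "yvxsrmp"
  "umvwydrc" -> "vwydrc" -> "VWYDRC" -> "CRDYWV" -> "crdywv" -> "crdywv"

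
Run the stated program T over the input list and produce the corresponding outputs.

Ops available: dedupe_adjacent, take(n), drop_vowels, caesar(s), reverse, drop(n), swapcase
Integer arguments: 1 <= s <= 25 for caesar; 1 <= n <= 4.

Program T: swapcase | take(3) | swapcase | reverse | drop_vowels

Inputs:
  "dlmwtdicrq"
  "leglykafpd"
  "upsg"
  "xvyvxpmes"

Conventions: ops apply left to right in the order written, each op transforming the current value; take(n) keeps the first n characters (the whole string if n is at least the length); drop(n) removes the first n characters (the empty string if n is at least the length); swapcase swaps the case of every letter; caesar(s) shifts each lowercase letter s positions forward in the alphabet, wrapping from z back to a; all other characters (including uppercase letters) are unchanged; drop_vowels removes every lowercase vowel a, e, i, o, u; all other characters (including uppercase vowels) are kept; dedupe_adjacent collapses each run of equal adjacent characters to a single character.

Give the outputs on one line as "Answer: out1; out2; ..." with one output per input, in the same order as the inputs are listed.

Execution, op by op:
  "dlmwtdicrq" -> "DLMWTDICRQ" -> "DLM" -> "dlm" -> "mld" -> "mld"
  "leglykafpd" -> "LEGLYKAFPD" -> "LEG" -> "leg" -> "gel" -> "gl"
  "upsg" -> "UPSG" -> "UPS" -> "ups" -> "spu" -> "sp"
  "xvyvxpmes" -> "XVYVXPMES" -> "XVY" -> "xvy" -> "yvx" -> "yvx"

"mld"; "gl"; "sp"; "yvx"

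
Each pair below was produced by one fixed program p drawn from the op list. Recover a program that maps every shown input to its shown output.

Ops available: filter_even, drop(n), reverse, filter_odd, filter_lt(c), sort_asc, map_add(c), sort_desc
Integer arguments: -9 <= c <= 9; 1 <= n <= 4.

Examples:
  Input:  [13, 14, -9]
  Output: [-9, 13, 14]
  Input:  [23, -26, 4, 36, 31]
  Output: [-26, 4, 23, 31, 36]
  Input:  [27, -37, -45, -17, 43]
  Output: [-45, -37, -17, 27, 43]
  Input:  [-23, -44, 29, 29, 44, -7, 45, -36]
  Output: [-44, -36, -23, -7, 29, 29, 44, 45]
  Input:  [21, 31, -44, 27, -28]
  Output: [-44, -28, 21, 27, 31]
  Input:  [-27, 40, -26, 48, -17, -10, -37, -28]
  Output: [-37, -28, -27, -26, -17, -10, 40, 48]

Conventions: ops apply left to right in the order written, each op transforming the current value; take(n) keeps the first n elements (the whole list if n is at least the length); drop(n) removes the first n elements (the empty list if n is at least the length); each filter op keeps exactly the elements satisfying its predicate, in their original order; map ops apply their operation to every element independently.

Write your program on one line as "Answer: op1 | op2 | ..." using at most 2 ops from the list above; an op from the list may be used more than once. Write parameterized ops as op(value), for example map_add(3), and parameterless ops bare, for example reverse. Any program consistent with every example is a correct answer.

sort_desc | reverse

Check, running the answer program on each example:
  [13, 14, -9] -> [14, 13, -9] -> [-9, 13, 14]
  [23, -26, 4, 36, 31] -> [36, 31, 23, 4, -26] -> [-26, 4, 23, 31, 36]
  [27, -37, -45, -17, 43] -> [43, 27, -17, -37, -45] -> [-45, -37, -17, 27, 43]
  [-23, -44, 29, 29, 44, -7, 45, -36] -> [45, 44, 29, 29, -7, -23, -36, -44] -> [-44, -36, -23, -7, 29, 29, 44, 45]
  [21, 31, -44, 27, -28] -> [31, 27, 21, -28, -44] -> [-44, -28, 21, 27, 31]
  [-27, 40, -26, 48, -17, -10, -37, -28] -> [48, 40, -10, -17, -26, -27, -28, -37] -> [-37, -28, -27, -26, -17, -10, 40, 48]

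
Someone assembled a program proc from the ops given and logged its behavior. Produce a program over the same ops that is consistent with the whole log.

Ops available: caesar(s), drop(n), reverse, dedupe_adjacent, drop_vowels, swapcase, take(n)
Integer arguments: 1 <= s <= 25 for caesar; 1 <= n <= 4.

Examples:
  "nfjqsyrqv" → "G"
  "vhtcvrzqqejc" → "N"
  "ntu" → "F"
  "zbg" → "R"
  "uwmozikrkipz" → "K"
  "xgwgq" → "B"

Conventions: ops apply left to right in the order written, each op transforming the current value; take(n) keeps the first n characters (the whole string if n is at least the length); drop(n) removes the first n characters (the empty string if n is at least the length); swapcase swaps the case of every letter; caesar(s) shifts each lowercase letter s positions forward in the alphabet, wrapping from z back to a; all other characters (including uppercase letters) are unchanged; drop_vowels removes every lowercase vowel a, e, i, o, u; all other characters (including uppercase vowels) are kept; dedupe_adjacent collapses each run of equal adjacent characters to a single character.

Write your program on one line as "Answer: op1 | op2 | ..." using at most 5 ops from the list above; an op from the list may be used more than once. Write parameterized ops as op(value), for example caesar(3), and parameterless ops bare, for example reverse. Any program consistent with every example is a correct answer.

reverse | caesar(11) | take(1) | swapcase

Check, running the answer program on each example:
  "nfjqsyrqv" -> "vqrysqjfn" -> "gbcjdbuqy" -> "g" -> "G"
  "vhtcvrzqqejc" -> "cjeqqzrvcthv" -> "nupbbkcgnesg" -> "n" -> "N"
  "ntu" -> "utn" -> "fey" -> "f" -> "F"
  "zbg" -> "gbz" -> "rmk" -> "r" -> "R"
  "uwmozikrkipz" -> "zpikrkizomwu" -> "katvcvtkzxhf" -> "k" -> "K"
  "xgwgq" -> "qgwgx" -> "brhri" -> "b" -> "B"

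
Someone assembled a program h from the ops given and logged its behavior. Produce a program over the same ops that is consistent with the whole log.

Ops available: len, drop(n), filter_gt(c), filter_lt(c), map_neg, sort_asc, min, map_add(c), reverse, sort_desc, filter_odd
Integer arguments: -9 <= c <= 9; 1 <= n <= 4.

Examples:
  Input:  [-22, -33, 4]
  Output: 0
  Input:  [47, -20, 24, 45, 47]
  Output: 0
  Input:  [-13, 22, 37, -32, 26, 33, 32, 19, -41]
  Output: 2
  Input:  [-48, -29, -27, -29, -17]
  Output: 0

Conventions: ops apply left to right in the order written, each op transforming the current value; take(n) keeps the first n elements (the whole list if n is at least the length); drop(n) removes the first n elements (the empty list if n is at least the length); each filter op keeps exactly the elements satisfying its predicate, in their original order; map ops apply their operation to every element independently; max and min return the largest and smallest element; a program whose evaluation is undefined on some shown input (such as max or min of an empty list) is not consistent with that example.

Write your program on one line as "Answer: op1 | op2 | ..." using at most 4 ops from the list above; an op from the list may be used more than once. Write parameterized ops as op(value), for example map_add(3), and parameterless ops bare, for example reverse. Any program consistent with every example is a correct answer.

filter_gt(-5) | drop(4) | map_add(-3) | len

Check, running the answer program on each example:
  [-22, -33, 4] -> [4] -> [] -> [] -> 0
  [47, -20, 24, 45, 47] -> [47, 24, 45, 47] -> [] -> [] -> 0
  [-13, 22, 37, -32, 26, 33, 32, 19, -41] -> [22, 37, 26, 33, 32, 19] -> [32, 19] -> [29, 16] -> 2
  [-48, -29, -27, -29, -17] -> [] -> [] -> [] -> 0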